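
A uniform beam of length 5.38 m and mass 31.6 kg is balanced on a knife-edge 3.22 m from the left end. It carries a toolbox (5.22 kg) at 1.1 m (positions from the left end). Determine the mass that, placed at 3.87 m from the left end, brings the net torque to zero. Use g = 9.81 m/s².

About the knife-edge (at 3.22 m from the left end):
Beam weight: 31.6 × 9.81 = 310 N down at 2.69 m → arm 0.53 m, τ = 310 × 0.53 = 164.3 N·m counterclockwise.
Toolbox: 5.22 × 9.81 = 51.21 N down at 1.1 m → arm 2.12 m, τ = 51.21 × 2.12 = 108.6 N·m counterclockwise.
Net moment of known loads = 272.9 N·m counterclockwise.
An unknown mass m at 3.87 m has arm 0.65 m; its moment is m·g·0.65 clockwise.
Balancing moments: m × 9.81 × 0.65 = 272.9, giving m = 272.9 / (9.81 × 0.65) = 42.8 kg.

m ≈ 42.8 kg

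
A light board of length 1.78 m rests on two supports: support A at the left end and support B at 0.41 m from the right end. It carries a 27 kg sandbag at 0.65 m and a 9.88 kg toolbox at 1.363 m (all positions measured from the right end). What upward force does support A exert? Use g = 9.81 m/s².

About support B:
Sandbag: 27 × 9.81 = 264.9 N down at 0.65 m → arm 0.24 m, τ = 264.9 × 0.24 = 63.58 N·m counterclockwise.
Toolbox: 9.88 × 9.81 = 96.92 N down at 1.363 m → arm 0.953 m, τ = 96.92 × 0.953 = 92.36 N·m counterclockwise.
Net load moment about support B = 155.9 N·m counterclockwise.
Reaction R at support A is upward at 1.78 m, arm 1.37 m → moment R × 1.37 clockwise.
Balancing moments: R × 1.37 = 155.9, giving R = 114 N.

R_A ≈ 114 N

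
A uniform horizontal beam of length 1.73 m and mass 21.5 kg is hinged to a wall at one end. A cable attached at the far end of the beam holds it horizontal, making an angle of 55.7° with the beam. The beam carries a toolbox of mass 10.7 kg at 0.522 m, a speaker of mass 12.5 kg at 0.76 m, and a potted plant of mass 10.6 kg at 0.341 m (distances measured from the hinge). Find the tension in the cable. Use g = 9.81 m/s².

T ≈ 256 N

Take moments about the hinge.
Beam weight: 21.5 × 9.81 = 210.9 N down at 0.865 m → arm 0.865 m, τ = 210.9 × 0.865 = 182.4 N·m clockwise.
Toolbox: 10.7 × 9.81 = 105 N down at 0.522 m → arm 0.522 m, τ = 105 × 0.522 = 54.81 N·m clockwise.
Speaker: 12.5 × 9.81 = 122.6 N down at 0.76 m → arm 0.76 m, τ = 122.6 × 0.76 = 93.18 N·m clockwise.
Potted plant: 10.6 × 9.81 = 104 N down at 0.341 m → arm 0.341 m, τ = 104 × 0.341 = 35.46 N·m clockwise.
Total clockwise load moment = 365.8 N·m.
The cable tension T acts at 1.73 m; only its component perpendicular to the beam, T sinθ, produces torque. sin 55.7° = 0.8261.
For rotational equilibrium, T × 1.73 × 0.8261 = 365.8, so T = 365.8 / 1.429 = 256 N.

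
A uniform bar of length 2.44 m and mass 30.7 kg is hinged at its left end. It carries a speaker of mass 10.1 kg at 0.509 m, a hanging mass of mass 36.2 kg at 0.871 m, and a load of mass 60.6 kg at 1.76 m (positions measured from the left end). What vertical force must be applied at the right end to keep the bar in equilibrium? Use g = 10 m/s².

Taking torques about the left end:
Beam weight: 30.7 × 10 = 307 N down at 1.22 m → arm 1.22 m, τ = 307 × 1.22 = 374.5 N·m clockwise.
Speaker: 10.1 × 10 = 101 N down at 0.509 m → arm 0.509 m, τ = 101 × 0.509 = 51.41 N·m clockwise.
Hanging mass: 36.2 × 10 = 362 N down at 0.871 m → arm 0.871 m, τ = 362 × 0.871 = 315.3 N·m clockwise.
Load: 60.6 × 10 = 606 N down at 1.76 m → arm 1.76 m, τ = 606 × 1.76 = 1067 N·m clockwise.
Net moment of the loads = 1808 N·m clockwise.
The upward force F acts at the right end, arm 2.44 m, giving F × 2.44 counterclockwise.
For rotational equilibrium, F × 2.44 = 1808, so F = 1808 / 2.44 = 741 N.

F ≈ 741 N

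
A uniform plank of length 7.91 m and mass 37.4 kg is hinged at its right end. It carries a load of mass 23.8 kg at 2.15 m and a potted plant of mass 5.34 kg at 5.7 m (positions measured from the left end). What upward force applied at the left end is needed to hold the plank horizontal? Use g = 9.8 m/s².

F ≈ 368 N

Sum moments about the right end (the unknown pivot reaction has zero arm there).
Beam weight: 37.4 × 9.8 = 366.5 N down at 3.955 m → arm 3.955 m, τ = 366.5 × 3.955 = 1450 N·m counterclockwise.
Load: 23.8 × 9.8 = 233.2 N down at 2.15 m → arm 5.76 m, τ = 233.2 × 5.76 = 1343 N·m counterclockwise.
Potted plant: 5.34 × 9.8 = 52.33 N down at 5.7 m → arm 2.21 m, τ = 52.33 × 2.21 = 115.6 N·m counterclockwise.
Net moment of the loads = 2909 N·m counterclockwise.
The upward force F acts at the left end, arm 7.91 m, giving F × 7.91 clockwise.
Balancing moments: F × 7.91 = 2909, giving F = 2909 / 7.91 = 368 N.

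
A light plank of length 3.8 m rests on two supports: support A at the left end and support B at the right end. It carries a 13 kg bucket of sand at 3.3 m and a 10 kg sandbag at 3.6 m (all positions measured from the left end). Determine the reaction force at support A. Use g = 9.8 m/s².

About support B:
Bucket of sand: 13 × 9.8 = 127.4 N down at 3.3 m → arm 0.5 m, τ = 127.4 × 0.5 = 63.7 N·m counterclockwise.
Sandbag: 10 × 9.8 = 98 N down at 3.6 m → arm 0.2 m, τ = 98 × 0.2 = 19.6 N·m counterclockwise.
Net load moment about support B = 83.3 N·m counterclockwise.
Reaction R at support A is upward at 0 m, arm 3.8 m → moment R × 3.8 clockwise.
For rotational equilibrium, R × 3.8 = 83.3, so R = 21.9 N.

R_A ≈ 21.9 N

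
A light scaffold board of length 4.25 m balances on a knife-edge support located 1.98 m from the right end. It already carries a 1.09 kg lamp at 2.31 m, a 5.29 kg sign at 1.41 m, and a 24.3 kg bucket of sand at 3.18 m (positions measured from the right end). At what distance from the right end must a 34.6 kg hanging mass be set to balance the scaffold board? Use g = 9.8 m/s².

x ≈ 1.21 m from the right end

Taking torques about the knife-edge support (at 1.98 m from the right end):
Lamp: 1.09 × 9.8 = 10.68 N down at 2.31 m → arm 0.33 m, τ = 10.68 × 0.33 = 3.524 N·m counterclockwise.
Sign: 5.29 × 9.8 = 51.84 N down at 1.41 m → arm 0.57 m, τ = 51.84 × 0.57 = 29.55 N·m clockwise.
Bucket of sand: 24.3 × 9.8 = 238.1 N down at 3.18 m → arm 1.2 m, τ = 238.1 × 1.2 = 285.7 N·m counterclockwise.
Net moment of existing loads = 259.7 N·m counterclockwise.
The hanging mass weighs 34.6 × 9.8 = 339.1 N and must supply an equal clockwise moment, so its lever arm about the knife-edge support is 259.7 / 339.1 = 0.766 m.
That puts it at 1.98 − 0.766 = 1.21 m from the right end.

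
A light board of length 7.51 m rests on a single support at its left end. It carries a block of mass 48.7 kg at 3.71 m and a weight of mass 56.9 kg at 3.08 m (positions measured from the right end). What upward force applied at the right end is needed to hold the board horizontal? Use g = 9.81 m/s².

F ≈ 571 N

About the left end:
Block: 48.7 × 9.81 = 477.7 N down at 3.71 m → arm 3.8 m, τ = 477.7 × 3.8 = 1815 N·m clockwise.
Weight: 56.9 × 9.81 = 558.2 N down at 3.08 m → arm 4.43 m, τ = 558.2 × 4.43 = 2473 N·m clockwise.
Net moment of the loads = 4288 N·m clockwise.
The upward force F acts at the right end, arm 7.51 m, giving F × 7.51 counterclockwise.
Στ = 0 ⇒ F × 7.51 = 4288 ⇒ F = 4288 / 7.51 = 571 N.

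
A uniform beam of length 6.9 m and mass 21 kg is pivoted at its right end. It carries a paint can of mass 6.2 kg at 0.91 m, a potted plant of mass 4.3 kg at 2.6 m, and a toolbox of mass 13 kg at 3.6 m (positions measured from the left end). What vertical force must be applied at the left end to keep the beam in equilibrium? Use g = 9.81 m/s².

Choose the right end as the axis so the unknown pivot reaction has zero arm there.
Beam weight: 21 × 9.81 = 206 N down at 3.45 m → arm 3.45 m, τ = 206 × 3.45 = 710.7 N·m counterclockwise.
Paint can: 6.2 × 9.81 = 60.82 N down at 0.91 m → arm 5.99 m, τ = 60.82 × 5.99 = 364.3 N·m counterclockwise.
Potted plant: 4.3 × 9.81 = 42.18 N down at 2.6 m → arm 4.3 m, τ = 42.18 × 4.3 = 181.4 N·m counterclockwise.
Toolbox: 13 × 9.81 = 127.5 N down at 3.6 m → arm 3.3 m, τ = 127.5 × 3.3 = 420.8 N·m counterclockwise.
Net moment of the loads = 1677 N·m counterclockwise.
The upward force F acts at the left end, arm 6.9 m, giving F × 6.9 clockwise.
Balancing moments: F × 6.9 = 1677, giving F = 1677 / 6.9 = 243 N.

F ≈ 243 N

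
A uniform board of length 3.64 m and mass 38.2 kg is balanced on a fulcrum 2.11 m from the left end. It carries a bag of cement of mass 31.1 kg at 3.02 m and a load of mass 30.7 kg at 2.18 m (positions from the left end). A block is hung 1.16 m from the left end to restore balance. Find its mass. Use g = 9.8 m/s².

m ≈ 20.4 kg

Sum moments about the fulcrum (at 2.11 m from the left end) (the support reaction has zero arm there).
Beam weight: 38.2 × 9.8 = 374.4 N down at 1.82 m → arm 0.29 m, τ = 374.4 × 0.29 = 108.6 N·m counterclockwise.
Bag of cement: 31.1 × 9.8 = 304.8 N down at 3.02 m → arm 0.91 m, τ = 304.8 × 0.91 = 277.4 N·m clockwise.
Load: 30.7 × 9.8 = 300.9 N down at 2.18 m → arm 0.07 m, τ = 300.9 × 0.07 = 21.06 N·m clockwise.
Net moment of known loads = 189.9 N·m clockwise.
An unknown mass m at 1.16 m has arm 0.95 m; its moment is m·g·0.95 counterclockwise.
Balancing moments: m × 9.8 × 0.95 = 189.9, giving m = 189.9 / (9.8 × 0.95) = 20.4 kg.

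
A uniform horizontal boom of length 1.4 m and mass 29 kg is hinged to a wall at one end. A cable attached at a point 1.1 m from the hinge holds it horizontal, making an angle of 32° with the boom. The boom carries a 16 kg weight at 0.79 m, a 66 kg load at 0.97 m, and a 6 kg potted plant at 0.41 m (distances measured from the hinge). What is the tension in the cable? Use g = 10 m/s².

Taking torques about the hinge:
Beam weight: 29 × 10 = 290 N down at 0.7 m → arm 0.7 m, τ = 290 × 0.7 = 203 N·m clockwise.
Weight: 16 × 10 = 160 N down at 0.79 m → arm 0.79 m, τ = 160 × 0.79 = 126.4 N·m clockwise.
Load: 66 × 10 = 660 N down at 0.97 m → arm 0.97 m, τ = 660 × 0.97 = 640.2 N·m clockwise.
Potted plant: 6 × 10 = 60 N down at 0.41 m → arm 0.41 m, τ = 60 × 0.41 = 24.6 N·m clockwise.
Total clockwise load moment = 994.2 N·m.
The cable tension T acts at 1.1 m; only its component perpendicular to the boom, T sinθ, produces torque. sin 32° = 0.5299.
For rotational equilibrium, T × 1.1 × 0.5299 = 994.2, so T = 994.2 / 0.5829 = 1710 N.

T ≈ 1710 N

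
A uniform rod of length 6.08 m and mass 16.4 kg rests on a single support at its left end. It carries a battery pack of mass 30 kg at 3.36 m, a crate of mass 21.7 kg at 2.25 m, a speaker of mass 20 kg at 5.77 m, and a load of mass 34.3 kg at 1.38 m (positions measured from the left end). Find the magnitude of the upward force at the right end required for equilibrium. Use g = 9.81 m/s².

F ≈ 584 N

About the left end:
Beam weight: 16.4 × 9.81 = 160.9 N down at 3.04 m → arm 3.04 m, τ = 160.9 × 3.04 = 489.1 N·m clockwise.
Battery pack: 30 × 9.81 = 294.3 N down at 3.36 m → arm 3.36 m, τ = 294.3 × 3.36 = 988.8 N·m clockwise.
Crate: 21.7 × 9.81 = 212.9 N down at 2.25 m → arm 2.25 m, τ = 212.9 × 2.25 = 479 N·m clockwise.
Speaker: 20 × 9.81 = 196.2 N down at 5.77 m → arm 5.77 m, τ = 196.2 × 5.77 = 1132 N·m clockwise.
Load: 34.3 × 9.81 = 336.5 N down at 1.38 m → arm 1.38 m, τ = 336.5 × 1.38 = 464.4 N·m clockwise.
Net moment of the loads = 3553 N·m clockwise.
The upward force F acts at the right end, arm 6.08 m, giving F × 6.08 counterclockwise.
Setting net torque to zero: F × 6.08 = 3553 → F = 3553 / 6.08 = 584 N.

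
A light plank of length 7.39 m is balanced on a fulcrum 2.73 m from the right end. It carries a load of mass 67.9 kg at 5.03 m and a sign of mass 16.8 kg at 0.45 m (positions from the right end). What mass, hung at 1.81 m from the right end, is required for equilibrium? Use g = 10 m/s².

m ≈ 128 kg

About the fulcrum (at 2.73 m from the right end):
Load: 67.9 × 10 = 679 N down at 5.03 m → arm 2.3 m, τ = 679 × 2.3 = 1562 N·m counterclockwise.
Sign: 16.8 × 10 = 168 N down at 0.45 m → arm 2.28 m, τ = 168 × 2.28 = 383 N·m clockwise.
Net moment of known loads = 1179 N·m counterclockwise.
An unknown mass m at 1.81 m has arm 0.92 m; its moment is m·g·0.92 clockwise.
For rotational equilibrium, m × 10 × 0.92 = 1179, so m = 1179 / (10 × 0.92) = 128 kg.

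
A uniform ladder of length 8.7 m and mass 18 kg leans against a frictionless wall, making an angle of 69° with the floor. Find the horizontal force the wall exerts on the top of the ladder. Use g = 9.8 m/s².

Sum moments about the foot of the ladder (the floor normal and friction both act there and drop out).
Ladder weight 18×9.8 = 176.4 N acts at 4.35 m along the ladder; its horizontal arm is 4.35·cos69° = 1.559 m → τ = 275 N·m clockwise.
Wall normal N acts horizontally at the top; its moment arm is the height L sinθ = 8.7·sin69° = 8.122 m, counterclockwise.
Στ = 0 ⇒ N × 8.122 = 275 ⇒ N = 33.9 N.

N_wall ≈ 33.9 N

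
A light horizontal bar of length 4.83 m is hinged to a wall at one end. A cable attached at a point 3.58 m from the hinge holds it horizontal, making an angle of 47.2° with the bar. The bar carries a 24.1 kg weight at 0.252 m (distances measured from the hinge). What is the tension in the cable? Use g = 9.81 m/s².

Choose the hinge as the axis so the unknown hinge reaction has zero arm there.
Weight: 24.1 × 9.81 = 236.4 N down at 0.252 m → arm 0.252 m, τ = 236.4 × 0.252 = 59.57 N·m clockwise.
Total clockwise load moment = 59.57 N·m.
The cable tension T acts at 3.58 m; only its component perpendicular to the bar, T sinθ, produces torque. sin 47.2° = 0.7337.
For rotational equilibrium, T × 3.58 × 0.7337 = 59.57, so T = 59.57 / 2.627 = 22.7 N.

T ≈ 22.7 N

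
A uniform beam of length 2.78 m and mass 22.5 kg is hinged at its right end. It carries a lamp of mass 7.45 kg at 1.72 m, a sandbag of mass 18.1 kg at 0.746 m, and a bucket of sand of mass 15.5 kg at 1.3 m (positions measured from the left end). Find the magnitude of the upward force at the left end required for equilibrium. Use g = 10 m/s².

F ≈ 356 N

Sum moments about the right end (the unknown pivot reaction has zero arm there).
Beam weight: 22.5 × 10 = 225 N down at 1.39 m → arm 1.39 m, τ = 225 × 1.39 = 312.8 N·m counterclockwise.
Lamp: 7.45 × 10 = 74.5 N down at 1.72 m → arm 1.06 m, τ = 74.5 × 1.06 = 78.97 N·m counterclockwise.
Sandbag: 18.1 × 10 = 181 N down at 0.746 m → arm 2.034 m, τ = 181 × 2.034 = 368.2 N·m counterclockwise.
Bucket of sand: 15.5 × 10 = 155 N down at 1.3 m → arm 1.48 m, τ = 155 × 1.48 = 229.4 N·m counterclockwise.
Net moment of the loads = 989.4 N·m counterclockwise.
The upward force F acts at the left end, arm 2.78 m, giving F × 2.78 clockwise.
For rotational equilibrium, F × 2.78 = 989.4, so F = 989.4 / 2.78 = 356 N.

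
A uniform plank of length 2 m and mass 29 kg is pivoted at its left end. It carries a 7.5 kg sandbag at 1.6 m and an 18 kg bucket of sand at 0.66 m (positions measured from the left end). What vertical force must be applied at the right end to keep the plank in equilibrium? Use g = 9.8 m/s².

About the left end:
Beam weight: 29 × 9.8 = 284.2 N down at 1 m → arm 1 m, τ = 284.2 × 1 = 284.2 N·m clockwise.
Sandbag: 7.5 × 9.8 = 73.5 N down at 1.6 m → arm 1.6 m, τ = 73.5 × 1.6 = 117.6 N·m clockwise.
Bucket of sand: 18 × 9.8 = 176.4 N down at 0.66 m → arm 0.66 m, τ = 176.4 × 0.66 = 116.4 N·m clockwise.
Net moment of the loads = 518.2 N·m clockwise.
The upward force F acts at the right end, arm 2 m, giving F × 2 counterclockwise.
For rotational equilibrium, F × 2 = 518.2, so F = 518.2 / 2 = 259 N.

F ≈ 259 N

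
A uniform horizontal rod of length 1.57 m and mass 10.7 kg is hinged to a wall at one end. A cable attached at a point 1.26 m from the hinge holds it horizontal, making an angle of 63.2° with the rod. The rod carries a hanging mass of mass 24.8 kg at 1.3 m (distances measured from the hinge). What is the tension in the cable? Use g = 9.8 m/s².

T ≈ 354 N

Choose the hinge as the axis so the unknown hinge reaction has zero arm there.
Beam weight: 10.7 × 9.8 = 104.9 N down at 0.785 m → arm 0.785 m, τ = 104.9 × 0.785 = 82.35 N·m clockwise.
Hanging mass: 24.8 × 9.8 = 243 N down at 1.3 m → arm 1.3 m, τ = 243 × 1.3 = 315.9 N·m clockwise.
Total clockwise load moment = 398.2 N·m.
The cable tension T acts at 1.26 m; only its component perpendicular to the rod, T sinθ, produces torque. sin 63.2° = 0.8926.
Setting net torque to zero: T × 1.26 × 0.8926 = 398.2 → T = 398.2 / 1.125 = 354 N.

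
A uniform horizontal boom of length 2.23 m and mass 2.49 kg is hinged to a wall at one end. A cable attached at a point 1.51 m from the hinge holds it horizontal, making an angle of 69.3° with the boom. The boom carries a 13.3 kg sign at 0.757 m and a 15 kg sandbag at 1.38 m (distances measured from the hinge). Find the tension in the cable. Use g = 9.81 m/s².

T ≈ 233 N

Choose the hinge as the axis so the unknown hinge reaction has zero arm there.
Beam weight: 2.49 × 9.81 = 24.43 N down at 1.115 m → arm 1.115 m, τ = 24.43 × 1.115 = 27.24 N·m clockwise.
Sign: 13.3 × 9.81 = 130.5 N down at 0.757 m → arm 0.757 m, τ = 130.5 × 0.757 = 98.79 N·m clockwise.
Sandbag: 15 × 9.81 = 147.2 N down at 1.38 m → arm 1.38 m, τ = 147.2 × 1.38 = 203.1 N·m clockwise.
Total clockwise load moment = 329.1 N·m.
The cable tension T acts at 1.51 m; only its component perpendicular to the boom, T sinθ, produces torque. sin 69.3° = 0.9354.
Στ = 0 ⇒ T × 1.51 × 0.9354 = 329.1 ⇒ T = 329.1 / 1.412 = 233 N.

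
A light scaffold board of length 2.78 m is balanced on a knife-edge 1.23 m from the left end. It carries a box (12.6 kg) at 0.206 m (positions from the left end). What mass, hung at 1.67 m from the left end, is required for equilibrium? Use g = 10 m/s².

m ≈ 29.3 kg

Sum moments about the knife-edge (at 1.23 m from the left end) (the support reaction has zero arm there).
Box: 12.6 × 10 = 126 N down at 0.206 m → arm 1.024 m, τ = 126 × 1.024 = 129 N·m counterclockwise.
Net moment of known loads = 129 N·m counterclockwise.
An unknown mass m at 1.67 m has arm 0.44 m; its moment is m·g·0.44 clockwise.
Στ = 0 ⇒ m × 10 × 0.44 = 129 ⇒ m = 129 / (10 × 0.44) = 29.3 kg.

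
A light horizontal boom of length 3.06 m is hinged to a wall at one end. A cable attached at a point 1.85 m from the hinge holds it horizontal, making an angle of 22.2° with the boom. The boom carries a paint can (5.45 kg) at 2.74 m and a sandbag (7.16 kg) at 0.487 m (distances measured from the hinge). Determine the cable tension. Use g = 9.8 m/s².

Take moments about the hinge.
Paint can: 5.45 × 9.8 = 53.41 N down at 2.74 m → arm 2.74 m, τ = 53.41 × 2.74 = 146.3 N·m clockwise.
Sandbag: 7.16 × 9.8 = 70.17 N down at 0.487 m → arm 0.487 m, τ = 70.17 × 0.487 = 34.17 N·m clockwise.
Total clockwise load moment = 180.5 N·m.
The cable tension T acts at 1.85 m; only its component perpendicular to the boom, T sinθ, produces torque. sin 22.2° = 0.3778.
For rotational equilibrium, T × 1.85 × 0.3778 = 180.5, so T = 180.5 / 0.6989 = 258 N.

T ≈ 258 N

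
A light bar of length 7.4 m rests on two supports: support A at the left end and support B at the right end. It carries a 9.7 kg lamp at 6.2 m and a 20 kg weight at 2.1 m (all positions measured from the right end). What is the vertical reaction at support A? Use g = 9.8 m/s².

Choose support B as the axis so its reaction then has zero moment arm.
Lamp: 9.7 × 9.8 = 95.06 N down at 6.2 m → arm 6.2 m, τ = 95.06 × 6.2 = 589.4 N·m counterclockwise.
Weight: 20 × 9.8 = 196 N down at 2.1 m → arm 2.1 m, τ = 196 × 2.1 = 411.6 N·m counterclockwise.
Net load moment about support B = 1001 N·m counterclockwise.
Reaction R at support A is upward at 7.4 m, arm 7.4 m → moment R × 7.4 clockwise.
Balancing moments: R × 7.4 = 1001, giving R = 135 N.

R_A ≈ 135 N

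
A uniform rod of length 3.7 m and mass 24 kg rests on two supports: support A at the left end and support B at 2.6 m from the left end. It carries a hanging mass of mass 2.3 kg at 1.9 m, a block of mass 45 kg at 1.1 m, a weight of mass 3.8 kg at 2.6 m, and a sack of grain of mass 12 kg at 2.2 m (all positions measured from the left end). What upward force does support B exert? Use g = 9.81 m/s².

Take moments about support A.
Beam weight: 24 × 9.81 = 235.4 N down at 1.85 m → arm 1.85 m, τ = 235.4 × 1.85 = 435.5 N·m clockwise.
Hanging mass: 2.3 × 9.81 = 22.56 N down at 1.9 m → arm 1.9 m, τ = 22.56 × 1.9 = 42.86 N·m clockwise.
Block: 45 × 9.81 = 441.5 N down at 1.1 m → arm 1.1 m, τ = 441.5 × 1.1 = 485.7 N·m clockwise.
Weight: 3.8 × 9.81 = 37.28 N down at 2.6 m → arm 2.6 m, τ = 37.28 × 2.6 = 96.93 N·m clockwise.
Sack of grain: 12 × 9.81 = 117.7 N down at 2.2 m → arm 2.2 m, τ = 117.7 × 2.2 = 258.9 N·m clockwise.
Net load moment about support A = 1320 N·m clockwise.
Reaction R at support B is upward at 2.6 m, arm 2.6 m → moment R × 2.6 counterclockwise.
Setting net torque to zero: R × 2.6 = 1320 → R = 508 N.

R_B ≈ 508 N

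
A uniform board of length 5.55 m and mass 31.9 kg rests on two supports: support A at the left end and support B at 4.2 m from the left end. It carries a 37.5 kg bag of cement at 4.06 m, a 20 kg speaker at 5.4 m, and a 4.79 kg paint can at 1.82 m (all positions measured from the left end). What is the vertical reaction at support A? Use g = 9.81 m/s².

R_A ≈ 89 N

About support B:
Beam weight: 31.9 × 9.81 = 312.9 N down at 2.775 m → arm 1.425 m, τ = 312.9 × 1.425 = 445.9 N·m counterclockwise.
Bag of cement: 37.5 × 9.81 = 367.9 N down at 4.06 m → arm 0.14 m, τ = 367.9 × 0.14 = 51.51 N·m counterclockwise.
Speaker: 20 × 9.81 = 196.2 N down at 5.4 m → arm 1.2 m, τ = 196.2 × 1.2 = 235.4 N·m clockwise.
Paint can: 4.79 × 9.81 = 46.99 N down at 1.82 m → arm 2.38 m, τ = 46.99 × 2.38 = 111.8 N·m counterclockwise.
Net load moment about support B = 373.8 N·m counterclockwise.
Reaction R at support A is upward at 0 m, arm 4.2 m → moment R × 4.2 clockwise.
Στ = 0 ⇒ R × 4.2 = 373.8 ⇒ R = 89 N.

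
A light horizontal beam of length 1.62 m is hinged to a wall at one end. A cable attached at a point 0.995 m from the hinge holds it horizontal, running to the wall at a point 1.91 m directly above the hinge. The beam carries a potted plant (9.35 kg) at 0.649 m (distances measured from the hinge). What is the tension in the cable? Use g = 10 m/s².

Choose the hinge as the axis so the unknown hinge reaction has zero arm there.
Potted plant: 9.35 × 10 = 93.5 N down at 0.649 m → arm 0.649 m, τ = 93.5 × 0.649 = 60.68 N·m clockwise.
Total clockwise load moment = 60.68 N·m.
The cable tension T acts at 0.995 m; only its component perpendicular to the beam, T sinθ, produces torque. sinθ = h/√(h²+d²) = 1.91/√(1.91²+0.995²) = 0.8869.
Balancing moments: T × 0.995 × 0.8869 = 60.68, giving T = 60.68 / 0.8825 = 68.8 N.

T ≈ 68.8 N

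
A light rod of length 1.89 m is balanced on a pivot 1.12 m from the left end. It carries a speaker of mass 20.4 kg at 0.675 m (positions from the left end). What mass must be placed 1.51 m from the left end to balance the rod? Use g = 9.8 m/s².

About the pivot (at 1.12 m from the left end):
Speaker: 20.4 × 9.8 = 199.9 N down at 0.675 m → arm 0.445 m, τ = 199.9 × 0.445 = 88.96 N·m counterclockwise.
Net moment of known loads = 88.96 N·m counterclockwise.
An unknown mass m at 1.51 m has arm 0.39 m; its moment is m·g·0.39 clockwise.
For rotational equilibrium, m × 9.8 × 0.39 = 88.96, so m = 88.96 / (9.8 × 0.39) = 23.3 kg.

m ≈ 23.3 kg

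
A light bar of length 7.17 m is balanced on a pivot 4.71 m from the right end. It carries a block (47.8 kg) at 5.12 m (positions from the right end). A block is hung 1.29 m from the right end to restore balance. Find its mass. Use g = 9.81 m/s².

Choose the pivot (at 4.71 m from the right end) as the axis so the support reaction has zero arm there.
Block: 47.8 × 9.81 = 468.9 N down at 5.12 m → arm 0.41 m, τ = 468.9 × 0.41 = 192.2 N·m counterclockwise.
Net moment of known loads = 192.2 N·m counterclockwise.
An unknown mass m at 1.29 m has arm 3.42 m; its moment is m·g·3.42 clockwise.
For rotational equilibrium, m × 9.81 × 3.42 = 192.2, so m = 192.2 / (9.81 × 3.42) = 5.73 kg.

m ≈ 5.73 kg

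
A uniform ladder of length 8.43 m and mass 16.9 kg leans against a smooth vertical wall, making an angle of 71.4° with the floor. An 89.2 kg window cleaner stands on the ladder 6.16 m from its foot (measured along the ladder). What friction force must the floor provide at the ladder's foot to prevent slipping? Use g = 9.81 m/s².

f ≈ 243 N

About the foot of the ladder:
Ladder weight 16.9×9.81 = 165.8 N acts at 4.215 m along the ladder; its horizontal arm is 4.215·cos71.4° = 1.344 m → τ = 222.8 N·m clockwise.
Window cleaner: 89.2×9.81 = 875.1 N at 6.16 m → arm 1.965 m → τ = 1720 N·m clockwise.
Wall normal N acts horizontally at the top; its moment arm is the height L sinθ = 8.43·sin71.4° = 7.99 m, counterclockwise.
For rotational equilibrium, N × 7.99 = 1943, so N = 243 N.
ΣFx = 0: friction at the foot balances the wall's push, so f = N_wall = 243 N.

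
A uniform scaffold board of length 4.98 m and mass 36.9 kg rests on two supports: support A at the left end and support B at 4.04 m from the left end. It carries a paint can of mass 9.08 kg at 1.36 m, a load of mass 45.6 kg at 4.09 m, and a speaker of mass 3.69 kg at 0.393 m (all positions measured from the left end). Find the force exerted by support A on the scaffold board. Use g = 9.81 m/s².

Taking torques about support B:
Beam weight: 36.9 × 9.81 = 362 N down at 2.49 m → arm 1.55 m, τ = 362 × 1.55 = 561.1 N·m counterclockwise.
Paint can: 9.08 × 9.81 = 89.07 N down at 1.36 m → arm 2.68 m, τ = 89.07 × 2.68 = 238.7 N·m counterclockwise.
Load: 45.6 × 9.81 = 447.3 N down at 4.09 m → arm 0.05 m, τ = 447.3 × 0.05 = 22.37 N·m clockwise.
Speaker: 3.69 × 9.81 = 36.2 N down at 0.393 m → arm 3.647 m, τ = 36.2 × 3.647 = 132 N·m counterclockwise.
Net load moment about support B = 909.4 N·m counterclockwise.
Reaction R at support A is upward at 0 m, arm 4.04 m → moment R × 4.04 clockwise.
For rotational equilibrium, R × 4.04 = 909.4, so R = 225 N.

R_A ≈ 225 N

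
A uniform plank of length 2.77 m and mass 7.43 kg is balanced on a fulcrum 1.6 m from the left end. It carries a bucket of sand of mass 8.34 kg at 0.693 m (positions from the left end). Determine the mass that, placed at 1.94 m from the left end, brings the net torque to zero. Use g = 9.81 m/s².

Take moments about the fulcrum (at 1.6 m from the left end).
Beam weight: 7.43 × 9.81 = 72.89 N down at 1.385 m → arm 0.215 m, τ = 72.89 × 0.215 = 15.67 N·m counterclockwise.
Bucket of sand: 8.34 × 9.81 = 81.82 N down at 0.693 m → arm 0.907 m, τ = 81.82 × 0.907 = 74.21 N·m counterclockwise.
Net moment of known loads = 89.88 N·m counterclockwise.
An unknown mass m at 1.94 m has arm 0.34 m; its moment is m·g·0.34 clockwise.
Setting net torque to zero: m × 9.81 × 0.34 = 89.88 → m = 89.88 / (9.81 × 0.34) = 26.9 kg.

m ≈ 26.9 kg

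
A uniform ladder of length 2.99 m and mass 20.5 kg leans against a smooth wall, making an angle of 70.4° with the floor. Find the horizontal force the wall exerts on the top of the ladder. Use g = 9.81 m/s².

About the foot of the ladder:
Ladder weight 20.5×9.81 = 201.1 N acts at 1.495 m along the ladder; its horizontal arm is 1.495·cos70.4° = 0.5015 m → τ = 100.9 N·m clockwise.
Wall normal N acts horizontally at the top; its moment arm is the height L sinθ = 2.99·sin70.4° = 2.817 m, counterclockwise.
Στ = 0 ⇒ N × 2.817 = 100.9 ⇒ N = 35.8 N.

N_wall ≈ 35.8 N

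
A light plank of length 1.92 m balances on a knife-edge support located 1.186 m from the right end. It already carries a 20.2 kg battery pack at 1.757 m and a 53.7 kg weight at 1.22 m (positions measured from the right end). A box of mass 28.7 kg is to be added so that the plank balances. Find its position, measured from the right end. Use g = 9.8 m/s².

x ≈ 0.72 m from the right end

About the knife-edge support (at 1.186 m from the right end):
Battery pack: 20.2 × 9.8 = 198 N down at 1.757 m → arm 0.571 m, τ = 198 × 0.571 = 113.1 N·m counterclockwise.
Weight: 53.7 × 9.8 = 526.3 N down at 1.22 m → arm 0.034 m, τ = 526.3 × 0.034 = 17.89 N·m counterclockwise.
Net moment of existing loads = 131 N·m counterclockwise.
The box weighs 28.7 × 9.8 = 281.3 N and must supply an equal clockwise moment, so its lever arm about the knife-edge support is 131 / 281.3 = 0.466 m.
That puts it at 1.186 − 0.466 = 0.72 m from the right end.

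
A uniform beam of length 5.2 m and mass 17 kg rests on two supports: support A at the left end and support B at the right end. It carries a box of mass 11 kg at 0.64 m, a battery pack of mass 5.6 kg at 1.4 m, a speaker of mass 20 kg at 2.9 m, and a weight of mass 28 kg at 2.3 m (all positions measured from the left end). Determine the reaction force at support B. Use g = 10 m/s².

About support A:
Beam weight: 17 × 10 = 170 N down at 2.6 m → arm 2.6 m, τ = 170 × 2.6 = 442 N·m clockwise.
Box: 11 × 10 = 110 N down at 0.64 m → arm 0.64 m, τ = 110 × 0.64 = 70.4 N·m clockwise.
Battery pack: 5.6 × 10 = 56 N down at 1.4 m → arm 1.4 m, τ = 56 × 1.4 = 78.4 N·m clockwise.
Speaker: 20 × 10 = 200 N down at 2.9 m → arm 2.9 m, τ = 200 × 2.9 = 580 N·m clockwise.
Weight: 28 × 10 = 280 N down at 2.3 m → arm 2.3 m, τ = 280 × 2.3 = 644 N·m clockwise.
Net load moment about support A = 1815 N·m clockwise.
Reaction R at support B is upward at 5.2 m, arm 5.2 m → moment R × 5.2 counterclockwise.
Setting net torque to zero: R × 5.2 = 1815 → R = 349 N.

R_B ≈ 349 N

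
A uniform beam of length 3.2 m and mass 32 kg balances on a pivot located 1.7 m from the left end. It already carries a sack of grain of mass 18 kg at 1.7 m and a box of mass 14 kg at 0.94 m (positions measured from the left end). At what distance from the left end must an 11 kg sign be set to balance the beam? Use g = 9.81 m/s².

About the pivot (at 1.7 m from the left end):
Beam weight: 32 × 9.81 = 313.9 N down at 1.6 m → arm 0.1 m, τ = 313.9 × 0.1 = 31.39 N·m counterclockwise.
Sack of grain: acts at the pivot, moment arm 0 → no torque.
Box: 14 × 9.81 = 137.3 N down at 0.94 m → arm 0.76 m, τ = 137.3 × 0.76 = 104.3 N·m counterclockwise.
Net moment of existing loads = 135.7 N·m counterclockwise.
The sign weighs 11 × 9.81 = 107.9 N and must supply an equal clockwise moment, so its lever arm about the pivot is 135.7 / 107.9 = 1.26 m.
That puts it at 1.7 + 1.26 = 2.96 m from the left end.

x ≈ 2.96 m from the left end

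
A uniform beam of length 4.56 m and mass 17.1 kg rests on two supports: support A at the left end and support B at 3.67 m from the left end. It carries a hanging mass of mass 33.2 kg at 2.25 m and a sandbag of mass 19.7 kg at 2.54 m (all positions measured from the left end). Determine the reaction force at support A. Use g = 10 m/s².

About support B:
Beam weight: 17.1 × 10 = 171 N down at 2.28 m → arm 1.39 m, τ = 171 × 1.39 = 237.7 N·m counterclockwise.
Hanging mass: 33.2 × 10 = 332 N down at 2.25 m → arm 1.42 m, τ = 332 × 1.42 = 471.4 N·m counterclockwise.
Sandbag: 19.7 × 10 = 197 N down at 2.54 m → arm 1.13 m, τ = 197 × 1.13 = 222.6 N·m counterclockwise.
Net load moment about support B = 931.7 N·m counterclockwise.
Reaction R at support A is upward at 0 m, arm 3.67 m → moment R × 3.67 clockwise.
Setting net torque to zero: R × 3.67 = 931.7 → R = 254 N.

R_A ≈ 254 N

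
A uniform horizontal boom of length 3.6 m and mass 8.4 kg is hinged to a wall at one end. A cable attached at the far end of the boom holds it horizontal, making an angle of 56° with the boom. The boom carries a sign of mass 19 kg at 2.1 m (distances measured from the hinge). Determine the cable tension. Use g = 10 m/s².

T ≈ 184 N

Take moments about the hinge.
Beam weight: 8.4 × 10 = 84 N down at 1.8 m → arm 1.8 m, τ = 84 × 1.8 = 151.2 N·m clockwise.
Sign: 19 × 10 = 190 N down at 2.1 m → arm 2.1 m, τ = 190 × 2.1 = 399 N·m clockwise.
Total clockwise load moment = 550.2 N·m.
The cable tension T acts at 3.6 m; only its component perpendicular to the boom, T sinθ, produces torque. sin 56° = 0.829.
Setting net torque to zero: T × 3.6 × 0.829 = 550.2 → T = 550.2 / 2.984 = 184 N.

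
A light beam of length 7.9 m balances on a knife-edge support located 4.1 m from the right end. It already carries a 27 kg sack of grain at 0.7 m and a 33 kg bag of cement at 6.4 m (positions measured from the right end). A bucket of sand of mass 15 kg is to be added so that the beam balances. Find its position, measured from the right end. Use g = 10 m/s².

x ≈ 5.16 m from the right end

Sum moments about the knife-edge support (at 4.1 m from the right end) (the support reaction has zero arm there).
Sack of grain: 27 × 10 = 270 N down at 0.7 m → arm 3.4 m, τ = 270 × 3.4 = 918 N·m clockwise.
Bag of cement: 33 × 10 = 330 N down at 6.4 m → arm 2.3 m, τ = 330 × 2.3 = 759 N·m counterclockwise.
Net moment of existing loads = 159 N·m clockwise.
The bucket of sand weighs 15 × 10 = 150 N and must supply an equal counterclockwise moment, so its lever arm about the knife-edge support is 159 / 150 = 1.06 m.
That puts it at 4.1 + 1.06 = 5.16 m from the right end.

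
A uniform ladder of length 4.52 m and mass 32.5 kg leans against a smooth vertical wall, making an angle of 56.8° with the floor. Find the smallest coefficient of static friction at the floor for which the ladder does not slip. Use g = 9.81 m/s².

About the foot of the ladder:
Ladder weight 32.5×9.81 = 318.8 N acts at 2.26 m along the ladder; its horizontal arm is 2.26·cos56.8° = 1.237 m → τ = 394.4 N·m clockwise.
Wall normal N acts horizontally at the top; its moment arm is the height L sinθ = 4.52·sin56.8° = 3.782 m, counterclockwise.
Balancing moments: N × 3.782 = 394.4, giving N = 104.3 N.
ΣFx = 0 ⇒ f = N_wall = 104.3 N. ΣFy = 0 ⇒ N_floor = 318.8 N.
μ_min = f / N_floor = 104.3 / 318.8 = 0.327.

μ_min ≈ 0.327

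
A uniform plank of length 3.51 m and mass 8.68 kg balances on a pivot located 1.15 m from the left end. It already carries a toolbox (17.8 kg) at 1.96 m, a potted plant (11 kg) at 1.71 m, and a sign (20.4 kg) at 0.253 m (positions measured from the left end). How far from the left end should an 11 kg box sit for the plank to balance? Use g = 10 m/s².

x ≈ 0.465 m from the left end

Choose the pivot (at 1.15 m from the left end) as the axis so the support reaction has zero arm there.
Beam weight: 8.68 × 10 = 86.8 N down at 1.755 m → arm 0.605 m, τ = 86.8 × 0.605 = 52.51 N·m clockwise.
Toolbox: 17.8 × 10 = 178 N down at 1.96 m → arm 0.81 m, τ = 178 × 0.81 = 144.2 N·m clockwise.
Potted plant: 11 × 10 = 110 N down at 1.71 m → arm 0.56 m, τ = 110 × 0.56 = 61.6 N·m clockwise.
Sign: 20.4 × 10 = 204 N down at 0.253 m → arm 0.897 m, τ = 204 × 0.897 = 183 N·m counterclockwise.
Net moment of existing loads = 75.31 N·m clockwise.
The box weighs 11 × 10 = 110 N and must supply an equal counterclockwise moment, so its lever arm about the pivot is 75.31 / 110 = 0.685 m.
That puts it at 1.15 − 0.685 = 0.465 m from the left end.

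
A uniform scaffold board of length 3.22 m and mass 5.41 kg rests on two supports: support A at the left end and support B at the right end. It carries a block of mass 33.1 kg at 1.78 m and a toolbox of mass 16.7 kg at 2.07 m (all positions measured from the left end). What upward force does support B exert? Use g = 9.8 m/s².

R_B ≈ 311 N

About support A:
Beam weight: 5.41 × 9.8 = 53.02 N down at 1.61 m → arm 1.61 m, τ = 53.02 × 1.61 = 85.36 N·m clockwise.
Block: 33.1 × 9.8 = 324.4 N down at 1.78 m → arm 1.78 m, τ = 324.4 × 1.78 = 577.4 N·m clockwise.
Toolbox: 16.7 × 9.8 = 163.7 N down at 2.07 m → arm 2.07 m, τ = 163.7 × 2.07 = 338.9 N·m clockwise.
Net load moment about support A = 1002 N·m clockwise.
Reaction R at support B is upward at 3.22 m, arm 3.22 m → moment R × 3.22 counterclockwise.
Setting net torque to zero: R × 3.22 = 1002 → R = 311 N.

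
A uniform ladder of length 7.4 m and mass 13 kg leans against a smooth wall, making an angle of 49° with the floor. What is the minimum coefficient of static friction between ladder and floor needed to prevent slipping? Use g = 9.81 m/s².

μ_min ≈ 0.435

Taking torques about the foot of the ladder:
Ladder weight 13×9.81 = 127.5 N acts at 3.7 m along the ladder; its horizontal arm is 3.7·cos49° = 2.427 m → τ = 309.4 N·m clockwise.
Wall normal N acts horizontally at the top; its moment arm is the height L sinθ = 7.4·sin49° = 5.585 m, counterclockwise.
Setting net torque to zero: N × 5.585 = 309.4 → N = 55.4 N.
ΣFx = 0 ⇒ f = N_wall = 55.4 N. ΣFy = 0 ⇒ N_floor = 127.5 N.
μ_min = f / N_floor = 55.4 / 127.5 = 0.435.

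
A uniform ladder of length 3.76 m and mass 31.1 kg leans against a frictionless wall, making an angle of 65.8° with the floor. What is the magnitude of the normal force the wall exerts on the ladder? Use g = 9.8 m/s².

About the foot of the ladder:
Ladder weight 31.1×9.8 = 304.8 N acts at 1.88 m along the ladder; its horizontal arm is 1.88·cos65.8° = 0.7707 m → τ = 234.9 N·m clockwise.
Wall normal N acts horizontally at the top; its moment arm is the height L sinθ = 3.76·sin65.8° = 3.43 m, counterclockwise.
Στ = 0 ⇒ N × 3.43 = 234.9 ⇒ N = 68.5 N.

N_wall ≈ 68.5 N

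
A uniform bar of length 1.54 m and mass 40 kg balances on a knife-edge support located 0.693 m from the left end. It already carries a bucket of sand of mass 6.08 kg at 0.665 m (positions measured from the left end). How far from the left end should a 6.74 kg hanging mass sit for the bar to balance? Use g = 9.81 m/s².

x ≈ 0.261 m from the left end

Choose the knife-edge support (at 0.693 m from the left end) as the axis so the support reaction has zero arm there.
Beam weight: 40 × 9.81 = 392.4 N down at 0.77 m → arm 0.077 m, τ = 392.4 × 0.077 = 30.21 N·m clockwise.
Bucket of sand: 6.08 × 9.81 = 59.64 N down at 0.665 m → arm 0.028 m, τ = 59.64 × 0.028 = 1.67 N·m counterclockwise.
Net moment of existing loads = 28.54 N·m clockwise.
The hanging mass weighs 6.74 × 9.81 = 66.12 N and must supply an equal counterclockwise moment, so its lever arm about the knife-edge support is 28.54 / 66.12 = 0.432 m.
That puts it at 0.693 − 0.432 = 0.261 m from the left end.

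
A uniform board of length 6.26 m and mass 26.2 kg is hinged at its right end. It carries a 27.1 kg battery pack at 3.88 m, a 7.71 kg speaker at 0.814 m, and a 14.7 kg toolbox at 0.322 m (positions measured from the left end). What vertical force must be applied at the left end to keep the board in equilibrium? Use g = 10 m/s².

Taking torques about the right end:
Beam weight: 26.2 × 10 = 262 N down at 3.13 m → arm 3.13 m, τ = 262 × 3.13 = 820.1 N·m counterclockwise.
Battery pack: 27.1 × 10 = 271 N down at 3.88 m → arm 2.38 m, τ = 271 × 2.38 = 645 N·m counterclockwise.
Speaker: 7.71 × 10 = 77.1 N down at 0.814 m → arm 5.446 m, τ = 77.1 × 5.446 = 419.9 N·m counterclockwise.
Toolbox: 14.7 × 10 = 147 N down at 0.322 m → arm 5.938 m, τ = 147 × 5.938 = 872.9 N·m counterclockwise.
Net moment of the loads = 2758 N·m counterclockwise.
The upward force F acts at the left end, arm 6.26 m, giving F × 6.26 clockwise.
For rotational equilibrium, F × 6.26 = 2758, so F = 2758 / 6.26 = 441 N.

F ≈ 441 N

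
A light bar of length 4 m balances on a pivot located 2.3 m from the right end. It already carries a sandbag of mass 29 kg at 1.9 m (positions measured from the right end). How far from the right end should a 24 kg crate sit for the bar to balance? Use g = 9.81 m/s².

About the pivot (at 2.3 m from the right end):
Sandbag: 29 × 9.81 = 284.5 N down at 1.9 m → arm 0.4 m, τ = 284.5 × 0.4 = 113.8 N·m clockwise.
Net moment of existing loads = 113.8 N·m clockwise.
The crate weighs 24 × 9.81 = 235.4 N and must supply an equal counterclockwise moment, so its lever arm about the pivot is 113.8 / 235.4 = 0.483 m.
That puts it at 2.3 + 0.483 = 2.78 m from the right end.

x ≈ 2.78 m from the right end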